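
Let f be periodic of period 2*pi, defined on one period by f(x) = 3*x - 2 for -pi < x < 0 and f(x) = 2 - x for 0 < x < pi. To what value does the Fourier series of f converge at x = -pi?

x = -pi differs from x = pi by -1 full period(s), and the series is 2*pi-periodic.
At x = pi the one-sided limits are f(pi^-) = 2 - pi and f(pi^+) = -3*pi - 2.
By Dirichlet's theorem the series converges to their average, [(2 - pi) + (-3*pi - 2)]/2 = -2*pi.

-2*pi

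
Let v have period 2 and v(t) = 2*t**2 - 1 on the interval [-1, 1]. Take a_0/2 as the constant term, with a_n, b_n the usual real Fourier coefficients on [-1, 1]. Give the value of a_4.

1/(2*pi**2)

a_4 = ∫_{-1}^{1} v(t) cos(4*pi*t) dt.
v is even and cos(4*pi*t) is even, so the integrand is even and a_4 = 2 ∫_0^{1} v(t) cos(4*pi*t) dt.
Integrating by parts twice (tabular method), an antiderivative of (2*t**2 - 1) cos(4*pi*t) is t**2*sin(4*pi*t)/(2*pi) + t*cos(4*pi*t)/(4*pi**2) - sin(4*pi*t)/(4*pi) - sin(4*pi*t)/(16*pi**3); evaluating from 0 to 1: ∫_{0}^{1} (2*t**2 - 1) cos(4*pi*t) dt = (1/(4*pi**2)) - (0) = 1/(4*pi**2).
Hence a_4 = 2·(1/(4*pi**2)) = 1/(2*pi**2).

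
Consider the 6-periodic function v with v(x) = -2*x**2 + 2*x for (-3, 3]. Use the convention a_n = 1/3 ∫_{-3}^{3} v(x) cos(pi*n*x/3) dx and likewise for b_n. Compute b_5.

12/(5*pi)

b_5 = 1/3 ∫_{-3}^{3} v(x) sin(5*pi*x/3) dx.
Integrating by parts twice (tabular method), an antiderivative of (-2*x**2 + 2*x) sin(5*pi*x/3) is 6*x**2*cos(5*pi*x/3)/(5*pi) - 36*x*sin(5*pi*x/3)/(25*pi**2) - 6*x*cos(5*pi*x/3)/(5*pi) + 18*sin(5*pi*x/3)/(25*pi**2) - 108*cos(5*pi*x/3)/(125*pi**3); evaluating from -3 to 3: ∫_{-3}^{3} (-2*x**2 + 2*x) sin(5*pi*x/3) dx = (36*(3 - 25*pi**2)/(125*pi**3)) - (36*(3 - 50*pi**2)/(125*pi**3)) = 36/(5*pi).
Hence b_5 = (1/3)·(36/(5*pi)) = 12/(5*pi).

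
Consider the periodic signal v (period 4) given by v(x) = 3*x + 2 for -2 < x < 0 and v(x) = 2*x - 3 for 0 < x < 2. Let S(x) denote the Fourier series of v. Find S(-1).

v is continuous at x = -1 with value -1, so the series converges to -1 there.

-1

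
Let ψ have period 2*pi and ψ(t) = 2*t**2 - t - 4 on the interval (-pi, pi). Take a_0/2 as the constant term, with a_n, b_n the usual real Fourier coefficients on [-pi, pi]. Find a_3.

-8/9

a_3 = 1/pi ∫_{-pi}^{pi} ψ(t) cos(3*t) dt.
Integrating by parts twice (tabular method), an antiderivative of (2*t**2 - t - 4) cos(3*t) is 2*t**2*sin(3*t)/3 - t*sin(3*t)/3 + 4*t*cos(3*t)/9 - 40*sin(3*t)/27 - cos(3*t)/9; evaluating from -pi to pi: ∫_{-pi}^{pi} (2*t**2 - t - 4) cos(3*t) dt = (1/9 - 4*pi/9) - (1/9 + 4*pi/9) = -8*pi/9.
Hence a_3 = (1/pi)·(-8*pi/9) = -8/9.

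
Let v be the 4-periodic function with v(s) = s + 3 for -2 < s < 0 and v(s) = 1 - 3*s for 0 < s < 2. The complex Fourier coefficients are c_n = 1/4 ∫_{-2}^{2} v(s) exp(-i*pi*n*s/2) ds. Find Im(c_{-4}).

1/(2*pi)

Since v is real-valued, Im(c_{-4}) = -1/4 ∫_{-2}^{2} v(s) sin(-2*pi*s) ds = b_{4}/2.
Split the integral at the breakpoints.
Integrating by parts (boundary term plus one more integral), an antiderivative of (s + 3) sin(-2*pi*s) is s*cos(2*pi*s)/(2*pi) - sin(2*pi*s)/(4*pi**2) + 3*cos(2*pi*s)/(2*pi); evaluating from -2 to 0: ∫_{-2}^{0} (s + 3) sin(-2*pi*s) ds = (3/(2*pi)) - (1/(2*pi)) = 1/pi.
Integrating by parts (boundary term plus one more integral), an antiderivative of (1 - 3*s) sin(-2*pi*s) is -3*s*cos(2*pi*s)/(2*pi) + 3*sin(2*pi*s)/(4*pi**2) + cos(2*pi*s)/(2*pi); evaluating from 0 to 2: ∫_{0}^{2} (1 - 3*s) sin(-2*pi*s) ds = (-5/(2*pi)) - (1/(2*pi)) = -3/pi.
So ∫_{-2}^{2} v(s) sin(-2*pi*s) ds = -2/pi.
Hence Im(c_{-4}) = (-1/4)·(-2/pi) = 1/(2*pi).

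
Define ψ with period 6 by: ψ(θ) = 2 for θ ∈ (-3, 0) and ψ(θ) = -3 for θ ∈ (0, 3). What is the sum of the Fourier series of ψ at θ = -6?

-1/2

θ = -6 differs from θ = 0 by -1 full period(s), and the series is 6-periodic.
At θ = 0 the one-sided limits are ψ(0^-) = 2 and ψ(0^+) = -3.
By Dirichlet's theorem the series converges to their average, [(2) + (-3)]/2 = -1/2.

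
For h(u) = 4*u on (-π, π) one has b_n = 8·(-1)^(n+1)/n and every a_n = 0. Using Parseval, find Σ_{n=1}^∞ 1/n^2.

pi**2/6

Parseval: Σ b_n^2 = (1/π) ∫_{-π}^{π} h(u)^2 du = 32*pi**2/3.
Σ b_n^2 = Σ 64/n^2, so Σ 1/n^2 = (32*pi**2/3)/64 = pi**2/6.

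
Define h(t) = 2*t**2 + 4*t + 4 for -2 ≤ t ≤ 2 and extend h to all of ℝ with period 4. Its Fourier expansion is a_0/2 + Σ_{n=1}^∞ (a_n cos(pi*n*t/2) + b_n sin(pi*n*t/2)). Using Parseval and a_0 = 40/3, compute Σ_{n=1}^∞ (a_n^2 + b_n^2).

2432/45

Parseval: a_0^2/2 + Σ_{n≥1} (a_n^2+b_n^2) = 1/2 ∫_{-2}^{2} h(t)^2 dt = 2144/15.
Subtract a_0^2/2 = 800/9: Σ (a_n^2+b_n^2) = 2432/45.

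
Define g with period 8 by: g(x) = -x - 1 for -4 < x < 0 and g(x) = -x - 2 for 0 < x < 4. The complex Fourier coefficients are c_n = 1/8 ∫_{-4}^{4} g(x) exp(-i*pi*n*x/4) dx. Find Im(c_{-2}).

2/pi

Since g is real-valued, Im(c_{-2}) = -1/8 ∫_{-4}^{4} g(x) sin(-pi*x/2) dx = b_{2}/2.
Split the integral at the breakpoints.
Integrating by parts (boundary term plus one more integral), an antiderivative of (-x - 1) sin(-pi*x/2) is -2*x*cos(pi*x/2)/pi + 4*sin(pi*x/2)/pi**2 - 2*cos(pi*x/2)/pi; evaluating from -4 to 0: ∫_{-4}^{0} (-x - 1) sin(-pi*x/2) dx = (-2/pi) - (6/pi) = -8/pi.
Integrating by parts (boundary term plus one more integral), an antiderivative of (-x - 2) sin(-pi*x/2) is -2*x*cos(pi*x/2)/pi + 4*sin(pi*x/2)/pi**2 - 4*cos(pi*x/2)/pi; evaluating from 0 to 4: ∫_{0}^{4} (-x - 2) sin(-pi*x/2) dx = (-12/pi) - (-4/pi) = -8/pi.
So ∫_{-4}^{4} g(x) sin(-pi*x/2) dx = -16/pi.
Hence Im(c_{-2}) = (-1/8)·(-16/pi) = 2/pi.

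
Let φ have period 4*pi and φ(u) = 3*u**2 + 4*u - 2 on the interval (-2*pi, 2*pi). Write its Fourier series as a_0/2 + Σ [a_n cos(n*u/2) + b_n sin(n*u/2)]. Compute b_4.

b_4 = (1/(2*pi)) ∫_{-2*pi}^{2*pi} φ(u) sin(2*u) du.
Integrating by parts twice (tabular method), an antiderivative of (3*u**2 + 4*u - 2) sin(2*u) is -3*u**2*cos(2*u)/2 + 3*u*sin(2*u)/2 - 2*u*cos(2*u) + sin(2*u) + 7*cos(2*u)/4; evaluating from -2*pi to 2*pi: ∫_{-2*pi}^{2*pi} (3*u**2 + 4*u - 2) sin(2*u) du = (-6*pi**2 - 4*pi + 7/4) - (-6*pi**2 + 7/4 + 4*pi) = -8*pi.
Hence b_4 = (1/(2*pi))·(-8*pi) = -4.

-4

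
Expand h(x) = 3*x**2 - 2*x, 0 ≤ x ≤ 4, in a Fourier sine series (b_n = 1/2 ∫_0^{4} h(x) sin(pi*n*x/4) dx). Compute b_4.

b_4 = 1/2 ∫_0^{4} (3*x**2 - 2*x) sin(pi*x) dx.
Integrating by parts twice (tabular method), an antiderivative of (3*x**2 - 2*x) sin(pi*x) is -3*x**2*cos(pi*x)/pi + 6*x*sin(pi*x)/pi**2 + 2*x*cos(pi*x)/pi - 2*sin(pi*x)/pi**2 + 6*cos(pi*x)/pi**3; evaluating from 0 to 4: ∫_{0}^{4} (3*x**2 - 2*x) sin(pi*x) dx = (-40/pi + 6/pi**3) - (6/pi**3) = -40/pi.
Hence b_4 = (1/2)·(-40/pi) = -20/pi.

-20/pi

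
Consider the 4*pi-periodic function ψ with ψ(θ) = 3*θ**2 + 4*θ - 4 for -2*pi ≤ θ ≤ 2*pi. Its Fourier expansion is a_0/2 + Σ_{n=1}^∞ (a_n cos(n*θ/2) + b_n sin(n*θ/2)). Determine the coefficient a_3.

a_3 = (1/(2*pi)) ∫_{-2*pi}^{2*pi} ψ(θ) cos(3*θ/2) dθ.
Integrating by parts twice (tabular method), an antiderivative of (3*θ**2 + 4*θ - 4) cos(3*θ/2) is 2*θ**2*sin(3*θ/2) + 8*θ*sin(3*θ/2)/3 + 8*θ*cos(3*θ/2)/3 - 40*sin(3*θ/2)/9 + 16*cos(3*θ/2)/9; evaluating from -2*pi to 2*pi: ∫_{-2*pi}^{2*pi} (3*θ**2 + 4*θ - 4) cos(3*θ/2) dθ = (-16*pi/3 - 16/9) - (-16/9 + 16*pi/3) = -32*pi/3.
Hence a_3 = (1/(2*pi))·(-32*pi/3) = -16/3.

-16/3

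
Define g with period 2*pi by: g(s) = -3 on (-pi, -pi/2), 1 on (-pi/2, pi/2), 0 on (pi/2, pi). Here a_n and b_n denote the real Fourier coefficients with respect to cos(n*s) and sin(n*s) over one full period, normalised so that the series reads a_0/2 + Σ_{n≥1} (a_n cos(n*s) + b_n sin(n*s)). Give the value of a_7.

a_7 = 1/pi ∫_{-pi}^{pi} g(s) cos(7*s) ds.
Split the integral at the breakpoints.
Directly, an antiderivative of (-3) cos(7*s) is -3*sin(7*s)/7; evaluating from -pi to -pi/2: ∫_{-pi}^{-pi/2} (-3) cos(7*s) ds = (-3/7) - (0) = -3/7.
Directly, an antiderivative of (1) cos(7*s) is sin(7*s)/7; evaluating from -pi/2 to pi/2: ∫_{-pi/2}^{pi/2} (1) cos(7*s) ds = (-1/7) - (1/7) = -2/7.
∫_{pi/2}^{pi} (0) cos(7*s) ds = 0.
Summing the pieces and multiplying by (1/pi) gives a_7 = -5/(7*pi).

-5/(7*pi)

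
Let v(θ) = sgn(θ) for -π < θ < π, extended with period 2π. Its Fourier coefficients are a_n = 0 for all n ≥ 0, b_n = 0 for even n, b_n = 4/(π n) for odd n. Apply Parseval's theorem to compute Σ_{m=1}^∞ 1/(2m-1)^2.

pi**2/8

Parseval: Σ b_n^2 = (1/π) ∫_{-π}^{π} v(θ)^2 dθ = 2.
Only odd n contribute, with b_n^2 = 16/(π^2 n^2), so Σ_{m≥1} 1/(2m-1)^2 = π^2·(2)/16 = pi**2/8.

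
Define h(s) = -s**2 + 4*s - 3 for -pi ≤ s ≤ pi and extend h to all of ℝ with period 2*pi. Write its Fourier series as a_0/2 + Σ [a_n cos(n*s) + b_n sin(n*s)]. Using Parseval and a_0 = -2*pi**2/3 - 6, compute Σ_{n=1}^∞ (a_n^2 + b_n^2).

8*pi**2*(pi**2 + 60)/45

Parseval: a_0^2/2 + Σ_{n≥1} (a_n^2+b_n^2) = 1/pi ∫_{-pi}^{pi} h(s)^2 ds = 18 + 2*pi**4/5 + 44*pi**2/3.
Subtract a_0^2/2 = 2*(9 + pi**2)**2/9: Σ (a_n^2+b_n^2) = 8*pi**2*(pi**2 + 60)/45.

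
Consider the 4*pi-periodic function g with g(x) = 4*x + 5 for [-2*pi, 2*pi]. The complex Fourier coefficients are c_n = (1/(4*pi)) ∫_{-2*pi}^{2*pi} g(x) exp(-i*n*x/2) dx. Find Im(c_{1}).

-8

Since g is real-valued, Im(c_{1}) = -(1/(4*pi)) ∫_{-2*pi}^{2*pi} g(x) sin(x/2) dx = -b_{1}/2.
Integrating by parts (boundary term plus one more integral), an antiderivative of (4*x + 5) sin(x/2) is -8*x*cos(x/2) + 16*sin(x/2) - 10*cos(x/2); evaluating from -2*pi to 2*pi: ∫_{-2*pi}^{2*pi} (4*x + 5) sin(x/2) dx = (10 + 16*pi) - (10 - 16*pi) = 32*pi.
Hence Im(c_{1}) = (-1/(4*pi))·(32*pi) = -8.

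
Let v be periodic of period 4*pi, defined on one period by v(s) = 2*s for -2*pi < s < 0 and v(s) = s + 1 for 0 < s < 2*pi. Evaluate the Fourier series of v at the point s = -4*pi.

1/2

s = -4*pi differs from s = 0 by -1 full period(s), and the series is 4*pi-periodic.
At s = 0 the one-sided limits are v(0^-) = 0 and v(0^+) = 1.
By Dirichlet's theorem the series converges to their average, [(0) + (1)]/2 = 1/2.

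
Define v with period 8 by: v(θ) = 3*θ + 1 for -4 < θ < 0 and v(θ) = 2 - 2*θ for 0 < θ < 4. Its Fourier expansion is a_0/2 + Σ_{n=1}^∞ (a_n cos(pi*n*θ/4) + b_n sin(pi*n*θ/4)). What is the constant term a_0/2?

a_0 = 1/4 ∫_{-4}^{4} v(θ) dθ = 1/4 · (-28) = -7.
So the constant term a_0/2 = -7/2.

-7/2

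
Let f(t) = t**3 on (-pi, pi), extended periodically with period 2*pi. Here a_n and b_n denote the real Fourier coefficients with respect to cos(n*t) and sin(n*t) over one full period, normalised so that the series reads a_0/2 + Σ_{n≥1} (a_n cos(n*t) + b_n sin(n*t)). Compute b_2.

3/2 - pi**2

b_2 = 1/pi ∫_{-pi}^{pi} f(t) sin(2*t) dt.
f is odd and sin(2*t) is odd, so the integrand is even and b_2 = 2/pi ∫_0^{pi} f(t) sin(2*t) dt.
Integrating by parts three times (tabular method), an antiderivative of (t**3) sin(2*t) is -t**3*cos(2*t)/2 + 3*t**2*sin(2*t)/4 + 3*t*cos(2*t)/4 - 3*sin(2*t)/8; evaluating from 0 to pi: ∫_{0}^{pi} (t**3) sin(2*t) dt = (pi*(3 - 2*pi**2)/4) - (0) = pi*(3 - 2*pi**2)/4.
Hence b_2 = (2/pi)·(pi*(3 - 2*pi**2)/4) = 3/2 - pi**2.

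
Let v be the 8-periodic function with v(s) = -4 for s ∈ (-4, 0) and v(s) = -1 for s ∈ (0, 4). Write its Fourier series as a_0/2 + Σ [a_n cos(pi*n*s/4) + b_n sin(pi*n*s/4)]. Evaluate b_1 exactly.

b_1 = 1/4 ∫_{-4}^{4} v(s) sin(pi*s/4) ds.
Split the integral at the breakpoints.
Directly, an antiderivative of (-4) sin(pi*s/4) is 16*cos(pi*s/4)/pi; evaluating from -4 to 0: ∫_{-4}^{0} (-4) sin(pi*s/4) ds = (16/pi) - (-16/pi) = 32/pi.
Directly, an antiderivative of (-1) sin(pi*s/4) is 4*cos(pi*s/4)/pi; evaluating from 0 to 4: ∫_{0}^{4} (-1) sin(pi*s/4) ds = (-4/pi) - (4/pi) = -8/pi.
Summing the pieces and multiplying by (1/4) gives b_1 = 6/pi.

6/pi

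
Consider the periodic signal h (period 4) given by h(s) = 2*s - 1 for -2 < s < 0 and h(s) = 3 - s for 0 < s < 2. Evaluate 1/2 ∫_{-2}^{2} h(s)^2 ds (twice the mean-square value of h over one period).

44/3

1/2 ∫_{-2}^{2} h(s)^2 ds = 1/2 · (88/3) = 44/3.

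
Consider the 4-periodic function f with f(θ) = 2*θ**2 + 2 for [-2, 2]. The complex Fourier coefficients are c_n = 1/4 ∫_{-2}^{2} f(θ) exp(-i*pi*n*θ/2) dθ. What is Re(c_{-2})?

4/pi**2

Since f is real-valued, Re(c_{-2}) = 1/4 ∫_{-2}^{2} f(θ) cos(-pi*θ) dθ = a_{2}/2.
f is even and cos(-pi*θ) is even, so the integrand is even: ∫_{-2}^{2} f(θ) cos(-pi*θ) dθ = 2∫_0^{2} f(θ) cos(-pi*θ) dθ.
Integrating by parts twice (tabular method), an antiderivative of (2*θ**2 + 2) cos(-pi*θ) is 2*θ**2*sin(pi*θ)/pi + 4*θ*cos(pi*θ)/pi**2 - 4*sin(pi*θ)/pi**3 + 2*sin(pi*θ)/pi; evaluating from 0 to 2: ∫_{0}^{2} (2*θ**2 + 2) cos(-pi*θ) dθ = (8/pi**2) - (0) = 8/pi**2.
So ∫_{-2}^{2} f(θ) cos(-pi*θ) dθ = 16/pi**2.
Hence Re(c_{-2}) = (1/4)·(16/pi**2) = 4/pi**2.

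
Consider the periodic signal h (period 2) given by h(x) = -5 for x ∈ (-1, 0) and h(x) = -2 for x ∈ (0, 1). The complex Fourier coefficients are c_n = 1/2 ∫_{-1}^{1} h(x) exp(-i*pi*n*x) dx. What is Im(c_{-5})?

3/(5*pi)

Since h is real-valued, Im(c_{-5}) = -1/2 ∫_{-1}^{1} h(x) sin(-5*pi*x) dx = b_{5}/2.
Split the integral at the breakpoints.
Directly, an antiderivative of (-5) sin(-5*pi*x) is -cos(5*pi*x)/pi; evaluating from -1 to 0: ∫_{-1}^{0} (-5) sin(-5*pi*x) dx = (-1/pi) - (1/pi) = -2/pi.
Directly, an antiderivative of (-2) sin(-5*pi*x) is -2*cos(5*pi*x)/(5*pi); evaluating from 0 to 1: ∫_{0}^{1} (-2) sin(-5*pi*x) dx = (2/(5*pi)) - (-2/(5*pi)) = 4/(5*pi).
So ∫_{-1}^{1} h(x) sin(-5*pi*x) dx = -6/(5*pi).
Hence Im(c_{-5}) = (-1/2)·(-6/(5*pi)) = 3/(5*pi).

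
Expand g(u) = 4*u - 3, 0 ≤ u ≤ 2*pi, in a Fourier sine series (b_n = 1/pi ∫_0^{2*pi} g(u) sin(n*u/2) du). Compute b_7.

4*(-3 + 4*pi)/(7*pi)

b_7 = 1/pi ∫_0^{2*pi} (4*u - 3) sin(7*u/2) du.
Integrating by parts (boundary term plus one more integral), an antiderivative of (4*u - 3) sin(7*u/2) is -8*u*cos(7*u/2)/7 + 16*sin(7*u/2)/49 + 6*cos(7*u/2)/7; evaluating from 0 to 2*pi: ∫_{0}^{2*pi} (4*u - 3) sin(7*u/2) du = (-6/7 + 16*pi/7) - (6/7) = -12/7 + 16*pi/7.
Hence b_7 = (1/pi)·(-12/7 + 16*pi/7) = 4*(-3 + 4*pi)/(7*pi).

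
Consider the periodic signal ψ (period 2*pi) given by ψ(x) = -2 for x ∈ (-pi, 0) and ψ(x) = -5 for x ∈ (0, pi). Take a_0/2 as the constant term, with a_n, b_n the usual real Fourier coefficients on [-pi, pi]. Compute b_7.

b_7 = 1/pi ∫_{-pi}^{pi} ψ(x) sin(7*x) dx.
Split the integral at the breakpoints.
Directly, an antiderivative of (-2) sin(7*x) is 2*cos(7*x)/7; evaluating from -pi to 0: ∫_{-pi}^{0} (-2) sin(7*x) dx = (2/7) - (-2/7) = 4/7.
Directly, an antiderivative of (-5) sin(7*x) is 5*cos(7*x)/7; evaluating from 0 to pi: ∫_{0}^{pi} (-5) sin(7*x) dx = (-5/7) - (5/7) = -10/7.
Summing the pieces and multiplying by (1/pi) gives b_7 = -6/(7*pi).

-6/(7*pi)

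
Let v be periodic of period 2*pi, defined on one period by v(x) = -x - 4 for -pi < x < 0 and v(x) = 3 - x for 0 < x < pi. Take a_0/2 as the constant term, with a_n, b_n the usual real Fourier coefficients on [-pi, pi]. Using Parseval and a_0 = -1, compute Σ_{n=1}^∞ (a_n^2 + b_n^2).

-7*pi + 2*pi**2/3 + 49/2

Parseval: a_0^2/2 + Σ_{n≥1} (a_n^2+b_n^2) = 1/pi ∫_{-pi}^{pi} v(x)^2 dx = -7*pi + 2*pi**2/3 + 25.
Subtract a_0^2/2 = 1/2: Σ (a_n^2+b_n^2) = -7*pi + 2*pi**2/3 + 49/2.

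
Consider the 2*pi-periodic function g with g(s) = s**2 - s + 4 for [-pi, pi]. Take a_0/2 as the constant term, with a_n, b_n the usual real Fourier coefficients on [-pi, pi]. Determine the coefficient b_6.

b_6 = 1/pi ∫_{-pi}^{pi} g(s) sin(6*s) ds.
Integrating by parts twice (tabular method), an antiderivative of (s**2 - s + 4) sin(6*s) is -s**2*cos(6*s)/6 + s*sin(6*s)/18 + s*cos(6*s)/6 - sin(6*s)/36 - 71*cos(6*s)/108; evaluating from -pi to pi: ∫_{-pi}^{pi} (s**2 - s + 4) sin(6*s) ds = (-pi**2/6 - 71/108 + pi/6) - (-pi**2/6 - 71/108 - pi/6) = pi/3.
Hence b_6 = (1/pi)·(pi/3) = 1/3.

1/3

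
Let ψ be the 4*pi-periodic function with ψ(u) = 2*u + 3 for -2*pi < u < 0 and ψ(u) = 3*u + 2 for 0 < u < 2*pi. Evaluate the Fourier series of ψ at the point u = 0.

At u = 0 the one-sided limits are ψ(0^-) = 3 and ψ(0^+) = 2.
By Dirichlet's theorem the series converges to their average, [(3) + (2)]/2 = 5/2.

5/2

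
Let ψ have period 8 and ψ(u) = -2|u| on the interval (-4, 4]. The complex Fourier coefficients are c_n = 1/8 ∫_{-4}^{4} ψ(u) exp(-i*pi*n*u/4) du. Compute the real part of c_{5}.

16/(25*pi**2)

Since ψ is real-valued, Re(c_{5}) = 1/8 ∫_{-4}^{4} ψ(u) cos(5*pi*u/4) du = a_{5}/2.
ψ is even and cos(5*pi*u/4) is even, so the integrand is even: ∫_{-4}^{4} ψ(u) cos(5*pi*u/4) du = 2∫_0^{4} ψ(u) cos(5*pi*u/4) du.
Integrating by parts (boundary term plus one more integral), an antiderivative of (-2*u) cos(5*pi*u/4) is -8*u*sin(5*pi*u/4)/(5*pi) - 32*cos(5*pi*u/4)/(25*pi**2); evaluating from 0 to 4: ∫_{0}^{4} (-2*u) cos(5*pi*u/4) du = (32/(25*pi**2)) - (-32/(25*pi**2)) = 64/(25*pi**2).
So ∫_{-4}^{4} ψ(u) cos(5*pi*u/4) du = 128/(25*pi**2).
Hence Re(c_{5}) = (1/8)·(128/(25*pi**2)) = 16/(25*pi**2).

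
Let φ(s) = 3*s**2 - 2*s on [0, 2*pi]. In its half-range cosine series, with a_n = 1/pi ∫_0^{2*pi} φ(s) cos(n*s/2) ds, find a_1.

-48 + 16/pi

a_1 = 1/pi ∫_0^{2*pi} (3*s**2 - 2*s) cos(s/2) ds.
Integrating by parts twice (tabular method), an antiderivative of (3*s**2 - 2*s) cos(s/2) is 6*s**2*sin(s/2) - 4*s*sin(s/2) + 24*s*cos(s/2) - 48*sin(s/2) - 8*cos(s/2); evaluating from 0 to 2*pi: ∫_{0}^{2*pi} (3*s**2 - 2*s) cos(s/2) ds = (8 - 48*pi) - (-8) = 16 - 48*pi.
Hence a_1 = (1/pi)·(16 - 48*pi) = -48 + 16/pi.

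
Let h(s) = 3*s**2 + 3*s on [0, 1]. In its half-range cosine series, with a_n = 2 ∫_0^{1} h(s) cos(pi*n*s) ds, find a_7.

a_7 = 2 ∫_0^{1} (3*s**2 + 3*s) cos(7*pi*s) ds.
Integrating by parts twice (tabular method), an antiderivative of (3*s**2 + 3*s) cos(7*pi*s) is 3*s**2*sin(7*pi*s)/(7*pi) + 3*s*sin(7*pi*s)/(7*pi) + 6*s*cos(7*pi*s)/(49*pi**2) - 6*sin(7*pi*s)/(343*pi**3) + 3*cos(7*pi*s)/(49*pi**2); evaluating from 0 to 1: ∫_{0}^{1} (3*s**2 + 3*s) cos(7*pi*s) ds = (-9/(49*pi**2)) - (3/(49*pi**2)) = -12/(49*pi**2).
Hence a_7 = 2·(-12/(49*pi**2)) = -24/(49*pi**2).

-24/(49*pi**2)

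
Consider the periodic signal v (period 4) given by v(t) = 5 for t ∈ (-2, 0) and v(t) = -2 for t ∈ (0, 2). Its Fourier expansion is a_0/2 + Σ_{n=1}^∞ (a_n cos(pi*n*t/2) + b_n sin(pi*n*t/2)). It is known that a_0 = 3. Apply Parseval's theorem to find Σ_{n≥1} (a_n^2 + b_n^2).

Parseval: a_0^2/2 + Σ_{n≥1} (a_n^2+b_n^2) = 1/2 ∫_{-2}^{2} v(t)^2 dt = 29.
Subtract a_0^2/2 = 9/2: Σ (a_n^2+b_n^2) = 49/2.

49/2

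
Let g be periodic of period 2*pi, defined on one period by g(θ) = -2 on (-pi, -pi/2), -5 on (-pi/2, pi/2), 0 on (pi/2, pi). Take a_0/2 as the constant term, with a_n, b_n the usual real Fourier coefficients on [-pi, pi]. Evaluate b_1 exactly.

2/pi

b_1 = 1/pi ∫_{-pi}^{pi} g(θ) sin(θ) dθ.
Split the integral at the breakpoints.
Directly, an antiderivative of (-2) sin(θ) is 2*cos(θ); evaluating from -pi to -pi/2: ∫_{-pi}^{-pi/2} (-2) sin(θ) dθ = (0) - (-2) = 2.
Directly, an antiderivative of (-5) sin(θ) is 5*cos(θ); evaluating from -pi/2 to pi/2: ∫_{-pi/2}^{pi/2} (-5) sin(θ) dθ = (0) - (0) = 0.
∫_{pi/2}^{pi} (0) sin(θ) dθ = 0.
Summing the pieces and multiplying by (1/pi) gives b_1 = 2/pi.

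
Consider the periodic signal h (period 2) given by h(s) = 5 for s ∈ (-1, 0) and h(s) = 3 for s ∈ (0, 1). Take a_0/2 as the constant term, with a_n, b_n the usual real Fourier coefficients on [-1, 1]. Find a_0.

8

a_0 = ∫_{-1}^{1} h(s) ds = 8.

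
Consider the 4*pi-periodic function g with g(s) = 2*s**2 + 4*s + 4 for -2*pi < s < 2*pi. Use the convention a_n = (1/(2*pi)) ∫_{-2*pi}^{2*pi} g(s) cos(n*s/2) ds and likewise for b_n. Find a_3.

a_3 = (1/(2*pi)) ∫_{-2*pi}^{2*pi} g(s) cos(3*s/2) ds.
Integrating by parts twice (tabular method), an antiderivative of (2*s**2 + 4*s + 4) cos(3*s/2) is 4*s**2*sin(3*s/2)/3 + 8*s*sin(3*s/2)/3 + 16*s*cos(3*s/2)/9 + 40*sin(3*s/2)/27 + 16*cos(3*s/2)/9; evaluating from -2*pi to 2*pi: ∫_{-2*pi}^{2*pi} (2*s**2 + 4*s + 4) cos(3*s/2) ds = (-32*pi/9 - 16/9) - (-16/9 + 32*pi/9) = -64*pi/9.
Hence a_3 = (1/(2*pi))·(-64*pi/9) = -32/9.

-32/9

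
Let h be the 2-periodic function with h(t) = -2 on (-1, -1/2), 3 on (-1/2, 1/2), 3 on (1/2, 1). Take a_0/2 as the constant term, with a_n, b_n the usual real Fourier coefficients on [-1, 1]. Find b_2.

-5/pi

b_2 = ∫_{-1}^{1} h(t) sin(2*pi*t) dt.
Split the integral at the breakpoints.
Directly, an antiderivative of (-2) sin(2*pi*t) is cos(2*pi*t)/pi; evaluating from -1 to -1/2: ∫_{-1}^{-1/2} (-2) sin(2*pi*t) dt = (-1/pi) - (1/pi) = -2/pi.
Directly, an antiderivative of (3) sin(2*pi*t) is -3*cos(2*pi*t)/(2*pi); evaluating from -1/2 to 1/2: ∫_{-1/2}^{1/2} (3) sin(2*pi*t) dt = (3/(2*pi)) - (3/(2*pi)) = 0.
Directly, an antiderivative of (3) sin(2*pi*t) is -3*cos(2*pi*t)/(2*pi); evaluating from 1/2 to 1: ∫_{1/2}^{1} (3) sin(2*pi*t) dt = (-3/(2*pi)) - (3/(2*pi)) = -3/pi.
Summing the pieces gives b_2 = -5/pi.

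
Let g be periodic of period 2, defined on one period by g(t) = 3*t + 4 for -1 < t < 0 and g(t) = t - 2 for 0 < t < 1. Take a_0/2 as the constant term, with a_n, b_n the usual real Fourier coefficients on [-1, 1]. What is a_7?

4/(49*pi**2)

a_7 = ∫_{-1}^{1} g(t) cos(7*pi*t) dt.
Split the integral at the breakpoints.
Integrating by parts (boundary term plus one more integral), an antiderivative of (3*t + 4) cos(7*pi*t) is 3*t*sin(7*pi*t)/(7*pi) + 4*sin(7*pi*t)/(7*pi) + 3*cos(7*pi*t)/(49*pi**2); evaluating from -1 to 0: ∫_{-1}^{0} (3*t + 4) cos(7*pi*t) dt = (3/(49*pi**2)) - (-3/(49*pi**2)) = 6/(49*pi**2).
Integrating by parts (boundary term plus one more integral), an antiderivative of (t - 2) cos(7*pi*t) is t*sin(7*pi*t)/(7*pi) - 2*sin(7*pi*t)/(7*pi) + cos(7*pi*t)/(49*pi**2); evaluating from 0 to 1: ∫_{0}^{1} (t - 2) cos(7*pi*t) dt = (-1/(49*pi**2)) - (1/(49*pi**2)) = -2/(49*pi**2).
Summing the pieces gives a_7 = 4/(49*pi**2).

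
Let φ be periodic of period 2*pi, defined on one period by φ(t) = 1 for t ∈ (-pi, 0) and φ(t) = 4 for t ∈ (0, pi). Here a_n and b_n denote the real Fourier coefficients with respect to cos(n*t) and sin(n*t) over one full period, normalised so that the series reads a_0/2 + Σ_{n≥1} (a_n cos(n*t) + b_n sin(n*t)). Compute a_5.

0

a_5 = 1/pi ∫_{-pi}^{pi} φ(t) cos(5*t) dt.
Split the integral at the breakpoints.
Directly, an antiderivative of (1) cos(5*t) is sin(5*t)/5; evaluating from -pi to 0: ∫_{-pi}^{0} (1) cos(5*t) dt = (0) - (0) = 0.
Directly, an antiderivative of (4) cos(5*t) is 4*sin(5*t)/5; evaluating from 0 to pi: ∫_{0}^{pi} (4) cos(5*t) dt = (0) - (0) = 0.
Summing the pieces and multiplying by (1/pi) gives a_5 = 0.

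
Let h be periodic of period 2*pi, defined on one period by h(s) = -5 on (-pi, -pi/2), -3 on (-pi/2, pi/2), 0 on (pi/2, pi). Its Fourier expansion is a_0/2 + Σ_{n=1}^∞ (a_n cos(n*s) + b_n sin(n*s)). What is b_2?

-5/pi

b_2 = 1/pi ∫_{-pi}^{pi} h(s) sin(2*s) ds.
Split the integral at the breakpoints.
Directly, an antiderivative of (-5) sin(2*s) is 5*cos(2*s)/2; evaluating from -pi to -pi/2: ∫_{-pi}^{-pi/2} (-5) sin(2*s) ds = (-5/2) - (5/2) = -5.
Directly, an antiderivative of (-3) sin(2*s) is 3*cos(2*s)/2; evaluating from -pi/2 to pi/2: ∫_{-pi/2}^{pi/2} (-3) sin(2*s) ds = (-3/2) - (-3/2) = 0.
∫_{pi/2}^{pi} (0) sin(2*s) ds = 0.
Summing the pieces and multiplying by (1/pi) gives b_2 = -5/pi.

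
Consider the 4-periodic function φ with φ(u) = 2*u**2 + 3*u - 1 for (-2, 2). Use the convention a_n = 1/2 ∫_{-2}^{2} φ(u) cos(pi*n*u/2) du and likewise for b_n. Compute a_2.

8/pi**2

a_2 = 1/2 ∫_{-2}^{2} φ(u) cos(pi*u) du.
Integrating by parts twice (tabular method), an antiderivative of (2*u**2 + 3*u - 1) cos(pi*u) is 2*u**2*sin(pi*u)/pi + 3*u*sin(pi*u)/pi + 4*u*cos(pi*u)/pi**2 - sin(pi*u)/pi - 4*sin(pi*u)/pi**3 + 3*cos(pi*u)/pi**2; evaluating from -2 to 2: ∫_{-2}^{2} (2*u**2 + 3*u - 1) cos(pi*u) du = (11/pi**2) - (-5/pi**2) = 16/pi**2.
Hence a_2 = (1/2)·(16/pi**2) = 8/pi**2.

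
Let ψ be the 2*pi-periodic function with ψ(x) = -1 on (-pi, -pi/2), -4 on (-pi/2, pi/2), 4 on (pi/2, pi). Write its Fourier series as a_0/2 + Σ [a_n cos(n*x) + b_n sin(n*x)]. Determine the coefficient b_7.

5/(7*pi)

b_7 = 1/pi ∫_{-pi}^{pi} ψ(x) sin(7*x) dx.
Split the integral at the breakpoints.
Directly, an antiderivative of (-1) sin(7*x) is cos(7*x)/7; evaluating from -pi to -pi/2: ∫_{-pi}^{-pi/2} (-1) sin(7*x) dx = (0) - (-1/7) = 1/7.
Directly, an antiderivative of (-4) sin(7*x) is 4*cos(7*x)/7; evaluating from -pi/2 to pi/2: ∫_{-pi/2}^{pi/2} (-4) sin(7*x) dx = (0) - (0) = 0.
Directly, an antiderivative of (4) sin(7*x) is -4*cos(7*x)/7; evaluating from pi/2 to pi: ∫_{pi/2}^{pi} (4) sin(7*x) dx = (4/7) - (0) = 4/7.
Summing the pieces and multiplying by (1/pi) gives b_7 = 5/(7*pi).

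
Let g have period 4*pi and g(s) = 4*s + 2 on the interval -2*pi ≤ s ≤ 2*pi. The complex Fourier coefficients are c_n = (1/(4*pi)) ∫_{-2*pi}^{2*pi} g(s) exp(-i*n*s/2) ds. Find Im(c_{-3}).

Since g is real-valued, Im(c_{-3}) = -(1/(4*pi)) ∫_{-2*pi}^{2*pi} g(s) sin(-3*s/2) ds = b_{3}/2.
Integrating by parts (boundary term plus one more integral), an antiderivative of (4*s + 2) sin(-3*s/2) is 8*s*cos(3*s/2)/3 - 16*sin(3*s/2)/9 + 4*cos(3*s/2)/3; evaluating from -2*pi to 2*pi: ∫_{-2*pi}^{2*pi} (4*s + 2) sin(-3*s/2) ds = (-16*pi/3 - 4/3) - (-4/3 + 16*pi/3) = -32*pi/3.
Hence Im(c_{-3}) = (-1/(4*pi))·(-32*pi/3) = 8/3.

8/3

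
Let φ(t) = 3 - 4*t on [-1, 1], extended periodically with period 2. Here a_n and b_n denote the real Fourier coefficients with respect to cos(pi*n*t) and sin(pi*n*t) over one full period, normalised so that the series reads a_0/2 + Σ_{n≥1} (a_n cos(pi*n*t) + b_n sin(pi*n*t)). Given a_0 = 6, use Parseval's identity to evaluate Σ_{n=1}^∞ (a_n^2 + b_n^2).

32/3

Parseval: a_0^2/2 + Σ_{n≥1} (a_n^2+b_n^2) = ∫_{-1}^{1} φ(t)^2 dt = 86/3.
Subtract a_0^2/2 = 18: Σ (a_n^2+b_n^2) = 32/3.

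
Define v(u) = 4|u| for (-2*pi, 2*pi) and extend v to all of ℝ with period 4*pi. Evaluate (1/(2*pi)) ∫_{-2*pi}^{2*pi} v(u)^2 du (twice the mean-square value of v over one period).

128*pi**2/3

(1/(2*pi)) ∫_{-2*pi}^{2*pi} v(u)^2 du = (1/(2*pi)) · (256*pi**3/3) = 128*pi**2/3.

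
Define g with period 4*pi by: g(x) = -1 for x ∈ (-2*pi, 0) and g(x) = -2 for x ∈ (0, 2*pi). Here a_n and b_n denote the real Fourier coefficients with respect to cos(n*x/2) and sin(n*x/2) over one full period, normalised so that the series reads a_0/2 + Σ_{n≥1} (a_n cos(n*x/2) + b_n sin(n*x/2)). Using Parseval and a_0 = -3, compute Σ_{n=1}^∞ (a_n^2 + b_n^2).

Parseval: a_0^2/2 + Σ_{n≥1} (a_n^2+b_n^2) = (1/(2*pi)) ∫_{-2*pi}^{2*pi} g(x)^2 dx = 5.
Subtract a_0^2/2 = 9/2: Σ (a_n^2+b_n^2) = 1/2.

1/2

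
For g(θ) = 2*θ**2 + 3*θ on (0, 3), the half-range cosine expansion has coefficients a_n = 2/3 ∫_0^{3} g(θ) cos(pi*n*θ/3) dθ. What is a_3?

-12/pi**2

a_3 = 2/3 ∫_0^{3} (2*θ**2 + 3*θ) cos(pi*θ) dθ.
Integrating by parts twice (tabular method), an antiderivative of (2*θ**2 + 3*θ) cos(pi*θ) is 2*θ**2*sin(pi*θ)/pi + 3*θ*sin(pi*θ)/pi + 4*θ*cos(pi*θ)/pi**2 - 4*sin(pi*θ)/pi**3 + 3*cos(pi*θ)/pi**2; evaluating from 0 to 3: ∫_{0}^{3} (2*θ**2 + 3*θ) cos(pi*θ) dθ = (-15/pi**2) - (3/pi**2) = -18/pi**2.
Hence a_3 = (2/3)·(-18/pi**2) = -12/pi**2.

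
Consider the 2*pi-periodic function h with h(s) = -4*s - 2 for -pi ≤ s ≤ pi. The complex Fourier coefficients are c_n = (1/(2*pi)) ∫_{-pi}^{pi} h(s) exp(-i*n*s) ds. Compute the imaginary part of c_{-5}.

-4/5

Since h is real-valued, Im(c_{-5}) = -(1/(2*pi)) ∫_{-pi}^{pi} h(s) sin(-5*s) ds = b_{5}/2.
Integrating by parts (boundary term plus one more integral), an antiderivative of (-4*s - 2) sin(-5*s) is -4*s*cos(5*s)/5 + 4*sin(5*s)/25 - 2*cos(5*s)/5; evaluating from -pi to pi: ∫_{-pi}^{pi} (-4*s - 2) sin(-5*s) ds = (2/5 + 4*pi/5) - (2/5 - 4*pi/5) = 8*pi/5.
Hence Im(c_{-5}) = (-1/(2*pi))·(8*pi/5) = -4/5.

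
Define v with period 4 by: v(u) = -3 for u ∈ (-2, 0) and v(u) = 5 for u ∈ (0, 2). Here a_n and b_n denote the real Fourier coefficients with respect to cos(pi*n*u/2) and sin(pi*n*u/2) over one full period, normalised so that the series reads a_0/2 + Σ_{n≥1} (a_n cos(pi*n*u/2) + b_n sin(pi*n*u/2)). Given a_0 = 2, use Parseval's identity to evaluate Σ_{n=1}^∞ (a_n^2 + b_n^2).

32

Parseval: a_0^2/2 + Σ_{n≥1} (a_n^2+b_n^2) = 1/2 ∫_{-2}^{2} v(u)^2 du = 34.
Subtract a_0^2/2 = 2: Σ (a_n^2+b_n^2) = 32.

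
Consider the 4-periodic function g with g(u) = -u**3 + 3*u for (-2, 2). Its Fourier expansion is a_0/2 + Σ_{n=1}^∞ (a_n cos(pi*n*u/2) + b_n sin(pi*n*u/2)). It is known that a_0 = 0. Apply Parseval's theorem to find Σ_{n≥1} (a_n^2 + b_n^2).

136/35

Parseval: a_0^2/2 + Σ_{n≥1} (a_n^2+b_n^2) = 1/2 ∫_{-2}^{2} g(u)^2 du = 136/35.
Subtract a_0^2/2 = 0: Σ (a_n^2+b_n^2) = 136/35.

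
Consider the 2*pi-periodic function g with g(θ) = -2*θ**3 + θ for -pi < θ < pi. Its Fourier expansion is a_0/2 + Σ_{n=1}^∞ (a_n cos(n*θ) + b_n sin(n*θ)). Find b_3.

b_3 = 1/pi ∫_{-pi}^{pi} g(θ) sin(3*θ) dθ.
g is odd and sin(3*θ) is odd, so the integrand is even and b_3 = 2/pi ∫_0^{pi} g(θ) sin(3*θ) dθ.
Integrating by parts three times (tabular method), an antiderivative of (-2*θ**3 + θ) sin(3*θ) is 2*θ**3*cos(3*θ)/3 - 2*θ**2*sin(3*θ)/3 - 7*θ*cos(3*θ)/9 + 7*sin(3*θ)/27; evaluating from 0 to pi: ∫_{0}^{pi} (-2*θ**3 + θ) sin(3*θ) dθ = (pi*(7 - 6*pi**2)/9) - (0) = pi*(7 - 6*pi**2)/9.
Hence b_3 = (2/pi)·(pi*(7 - 6*pi**2)/9) = 14/9 - 4*pi**2/3.

14/9 - 4*pi**2/3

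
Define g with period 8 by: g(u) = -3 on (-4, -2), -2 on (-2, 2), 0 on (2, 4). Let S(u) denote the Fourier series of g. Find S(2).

-1

At u = 2 the one-sided limits are g(2^-) = -2 and g(2^+) = 0.
By Dirichlet's theorem the series converges to their average, [(-2) + (0)]/2 = -1.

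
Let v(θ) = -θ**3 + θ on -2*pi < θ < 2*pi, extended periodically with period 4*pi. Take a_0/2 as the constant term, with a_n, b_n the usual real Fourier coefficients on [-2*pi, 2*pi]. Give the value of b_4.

-5/2 + 4*pi**2

b_4 = (1/(2*pi)) ∫_{-2*pi}^{2*pi} v(θ) sin(2*θ) dθ.
v is odd and sin(2*θ) is odd, so the integrand is even and b_4 = 1/pi ∫_0^{2*pi} v(θ) sin(2*θ) dθ.
Integrating by parts three times (tabular method), an antiderivative of (-θ**3 + θ) sin(2*θ) is θ**3*cos(2*θ)/2 - 3*θ**2*sin(2*θ)/4 - 5*θ*cos(2*θ)/4 + 5*sin(2*θ)/8; evaluating from 0 to 2*pi: ∫_{0}^{2*pi} (-θ**3 + θ) sin(2*θ) dθ = (pi*(-5 + 8*pi**2)/2) - (0) = pi*(-5 + 8*pi**2)/2.
Hence b_4 = (1/pi)·(pi*(-5 + 8*pi**2)/2) = -5/2 + 4*pi**2.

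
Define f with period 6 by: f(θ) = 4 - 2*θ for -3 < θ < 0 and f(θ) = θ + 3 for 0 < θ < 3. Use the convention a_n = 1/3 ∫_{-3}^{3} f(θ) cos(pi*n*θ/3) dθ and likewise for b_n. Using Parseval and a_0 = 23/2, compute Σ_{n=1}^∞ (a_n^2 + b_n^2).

55/8

Parseval: a_0^2/2 + Σ_{n≥1} (a_n^2+b_n^2) = 1/3 ∫_{-3}^{3} f(θ)^2 dθ = 73.
Subtract a_0^2/2 = 529/8: Σ (a_n^2+b_n^2) = 55/8.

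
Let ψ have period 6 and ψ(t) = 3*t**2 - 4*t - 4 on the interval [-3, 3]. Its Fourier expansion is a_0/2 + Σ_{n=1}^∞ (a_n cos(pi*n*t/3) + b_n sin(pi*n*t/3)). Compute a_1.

a_1 = 1/3 ∫_{-3}^{3} ψ(t) cos(pi*t/3) dt.
Integrating by parts twice (tabular method), an antiderivative of (3*t**2 - 4*t - 4) cos(pi*t/3) is 9*t**2*sin(pi*t/3)/pi - 12*t*sin(pi*t/3)/pi + 54*t*cos(pi*t/3)/pi**2 - 162*sin(pi*t/3)/pi**3 - 12*sin(pi*t/3)/pi - 36*cos(pi*t/3)/pi**2; evaluating from -3 to 3: ∫_{-3}^{3} (3*t**2 - 4*t - 4) cos(pi*t/3) dt = (-126/pi**2) - (198/pi**2) = -324/pi**2.
Hence a_1 = (1/3)·(-324/pi**2) = -108/pi**2.

-108/pi**2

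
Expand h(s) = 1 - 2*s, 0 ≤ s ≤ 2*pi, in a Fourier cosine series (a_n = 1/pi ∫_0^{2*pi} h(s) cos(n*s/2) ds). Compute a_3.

a_3 = 1/pi ∫_0^{2*pi} (1 - 2*s) cos(3*s/2) ds.
Integrating by parts (boundary term plus one more integral), an antiderivative of (1 - 2*s) cos(3*s/2) is -4*s*sin(3*s/2)/3 + 2*sin(3*s/2)/3 - 8*cos(3*s/2)/9; evaluating from 0 to 2*pi: ∫_{0}^{2*pi} (1 - 2*s) cos(3*s/2) ds = (8/9) - (-8/9) = 16/9.
Hence a_3 = (1/pi)·(16/9) = 16/(9*pi).

16/(9*pi)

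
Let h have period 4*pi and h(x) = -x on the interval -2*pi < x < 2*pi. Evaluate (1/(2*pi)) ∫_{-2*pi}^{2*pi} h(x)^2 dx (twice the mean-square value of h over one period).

(1/(2*pi)) ∫_{-2*pi}^{2*pi} h(x)^2 dx = (1/(2*pi)) · (16*pi**3/3) = 8*pi**2/3.

8*pi**2/3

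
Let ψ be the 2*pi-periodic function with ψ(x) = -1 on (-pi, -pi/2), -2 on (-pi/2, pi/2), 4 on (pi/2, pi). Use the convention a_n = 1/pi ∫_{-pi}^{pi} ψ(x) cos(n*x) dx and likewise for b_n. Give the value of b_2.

b_2 = 1/pi ∫_{-pi}^{pi} ψ(x) sin(2*x) dx.
Split the integral at the breakpoints.
Directly, an antiderivative of (-1) sin(2*x) is cos(2*x)/2; evaluating from -pi to -pi/2: ∫_{-pi}^{-pi/2} (-1) sin(2*x) dx = (-1/2) - (1/2) = -1.
Directly, an antiderivative of (-2) sin(2*x) is cos(2*x); evaluating from -pi/2 to pi/2: ∫_{-pi/2}^{pi/2} (-2) sin(2*x) dx = (-1) - (-1) = 0.
Directly, an antiderivative of (4) sin(2*x) is -2*cos(2*x); evaluating from pi/2 to pi: ∫_{pi/2}^{pi} (4) sin(2*x) dx = (-2) - (2) = -4.
Summing the pieces and multiplying by (1/pi) gives b_2 = -5/pi.

-5/pi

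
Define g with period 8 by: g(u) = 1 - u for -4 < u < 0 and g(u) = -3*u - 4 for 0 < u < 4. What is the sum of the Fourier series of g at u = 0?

-3/2

At u = 0 the one-sided limits are g(0^-) = 1 and g(0^+) = -4.
By Dirichlet's theorem the series converges to their average, [(1) + (-4)]/2 = -3/2.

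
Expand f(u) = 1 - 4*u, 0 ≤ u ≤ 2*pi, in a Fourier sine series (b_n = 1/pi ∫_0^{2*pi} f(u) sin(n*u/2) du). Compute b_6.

8/3

b_6 = 1/pi ∫_0^{2*pi} (1 - 4*u) sin(3*u) du.
Integrating by parts (boundary term plus one more integral), an antiderivative of (1 - 4*u) sin(3*u) is 4*u*cos(3*u)/3 - 4*sin(3*u)/9 - cos(3*u)/3; evaluating from 0 to 2*pi: ∫_{0}^{2*pi} (1 - 4*u) sin(3*u) du = (-1/3 + 8*pi/3) - (-1/3) = 8*pi/3.
Hence b_6 = (1/pi)·(8*pi/3) = 8/3.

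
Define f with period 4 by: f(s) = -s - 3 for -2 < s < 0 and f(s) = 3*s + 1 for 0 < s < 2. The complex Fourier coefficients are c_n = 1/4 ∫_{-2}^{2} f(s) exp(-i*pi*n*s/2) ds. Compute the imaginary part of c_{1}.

Since f is real-valued, Im(c_{1}) = -1/4 ∫_{-2}^{2} f(s) sin(pi*s/2) ds = -b_{1}/2.
Split the integral at the breakpoints.
Integrating by parts (boundary term plus one more integral), an antiderivative of (-s - 3) sin(pi*s/2) is 2*s*cos(pi*s/2)/pi - 4*sin(pi*s/2)/pi**2 + 6*cos(pi*s/2)/pi; evaluating from -2 to 0: ∫_{-2}^{0} (-s - 3) sin(pi*s/2) ds = (6/pi) - (-2/pi) = 8/pi.
Integrating by parts (boundary term plus one more integral), an antiderivative of (3*s + 1) sin(pi*s/2) is -6*s*cos(pi*s/2)/pi + 12*sin(pi*s/2)/pi**2 - 2*cos(pi*s/2)/pi; evaluating from 0 to 2: ∫_{0}^{2} (3*s + 1) sin(pi*s/2) ds = (14/pi) - (-2/pi) = 16/pi.
So ∫_{-2}^{2} f(s) sin(pi*s/2) ds = 24/pi.
Hence Im(c_{1}) = (-1/4)·(24/pi) = -6/pi.

-6/pi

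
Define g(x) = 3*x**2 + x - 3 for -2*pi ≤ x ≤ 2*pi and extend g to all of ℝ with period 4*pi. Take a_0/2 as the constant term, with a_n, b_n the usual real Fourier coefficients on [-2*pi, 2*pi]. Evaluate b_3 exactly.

b_3 = (1/(2*pi)) ∫_{-2*pi}^{2*pi} g(x) sin(3*x/2) dx.
Integrating by parts twice (tabular method), an antiderivative of (3*x**2 + x - 3) sin(3*x/2) is -2*x**2*cos(3*x/2) + 8*x*sin(3*x/2)/3 - 2*x*cos(3*x/2)/3 + 4*sin(3*x/2)/9 + 34*cos(3*x/2)/9; evaluating from -2*pi to 2*pi: ∫_{-2*pi}^{2*pi} (3*x**2 + x - 3) sin(3*x/2) dx = (-34/9 + 4*pi/3 + 8*pi**2) - (-4*pi/3 - 34/9 + 8*pi**2) = 8*pi/3.
Hence b_3 = (1/(2*pi))·(8*pi/3) = 4/3.

4/3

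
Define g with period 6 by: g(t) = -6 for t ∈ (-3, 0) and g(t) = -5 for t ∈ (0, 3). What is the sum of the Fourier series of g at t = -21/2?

t = -21/2 differs from t = 3/2 by -2 full period(s), and the series is 6-periodic.
g is continuous at t = 3/2 with value -5, so the series converges to -5 there.

-5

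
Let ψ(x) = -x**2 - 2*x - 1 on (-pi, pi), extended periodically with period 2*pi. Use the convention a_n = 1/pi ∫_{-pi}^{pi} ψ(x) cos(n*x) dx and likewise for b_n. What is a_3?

a_3 = 1/pi ∫_{-pi}^{pi} ψ(x) cos(3*x) dx.
Integrating by parts twice (tabular method), an antiderivative of (-x**2 - 2*x - 1) cos(3*x) is -x**2*sin(3*x)/3 - 2*x*sin(3*x)/3 - 2*x*cos(3*x)/9 - 7*sin(3*x)/27 - 2*cos(3*x)/9; evaluating from -pi to pi: ∫_{-pi}^{pi} (-x**2 - 2*x - 1) cos(3*x) dx = (2/9 + 2*pi/9) - (2/9 - 2*pi/9) = 4*pi/9.
Hence a_3 = (1/pi)·(4*pi/9) = 4/9.

4/9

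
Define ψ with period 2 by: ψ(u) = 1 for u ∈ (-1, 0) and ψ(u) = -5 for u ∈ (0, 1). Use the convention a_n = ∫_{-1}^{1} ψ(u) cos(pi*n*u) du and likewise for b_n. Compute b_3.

b_3 = ∫_{-1}^{1} ψ(u) sin(3*pi*u) du.
Split the integral at the breakpoints.
Directly, an antiderivative of (1) sin(3*pi*u) is -cos(3*pi*u)/(3*pi); evaluating from -1 to 0: ∫_{-1}^{0} (1) sin(3*pi*u) du = (-1/(3*pi)) - (1/(3*pi)) = -2/(3*pi).
Directly, an antiderivative of (-5) sin(3*pi*u) is 5*cos(3*pi*u)/(3*pi); evaluating from 0 to 1: ∫_{0}^{1} (-5) sin(3*pi*u) du = (-5/(3*pi)) - (5/(3*pi)) = -10/(3*pi).
Summing the pieces gives b_3 = -4/pi.

-4/pi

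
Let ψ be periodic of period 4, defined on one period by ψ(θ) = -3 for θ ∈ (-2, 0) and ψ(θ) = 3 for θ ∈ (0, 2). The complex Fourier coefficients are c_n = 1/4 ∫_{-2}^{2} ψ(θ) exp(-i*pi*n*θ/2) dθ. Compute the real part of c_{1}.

Since ψ is real-valued, Re(c_{1}) = 1/4 ∫_{-2}^{2} ψ(θ) cos(pi*θ/2) dθ = a_{1}/2.
(ψ is odd, so the integrand is odd over a symmetric interval and the integral vanishes.)

0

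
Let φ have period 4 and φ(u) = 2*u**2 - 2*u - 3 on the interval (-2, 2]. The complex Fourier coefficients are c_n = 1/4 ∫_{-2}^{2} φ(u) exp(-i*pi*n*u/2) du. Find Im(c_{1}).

Since φ is real-valued, Im(c_{1}) = -1/4 ∫_{-2}^{2} φ(u) sin(pi*u/2) du = -b_{1}/2.
Integrating by parts twice (tabular method), an antiderivative of (2*u**2 - 2*u - 3) sin(pi*u/2) is -4*u**2*cos(pi*u/2)/pi + 16*u*sin(pi*u/2)/pi**2 + 4*u*cos(pi*u/2)/pi - 8*sin(pi*u/2)/pi**2 + 32*cos(pi*u/2)/pi**3 + 6*cos(pi*u/2)/pi; evaluating from -2 to 2: ∫_{-2}^{2} (2*u**2 - 2*u - 3) sin(pi*u/2) du = (-32/pi**3 + 2/pi) - (-32/pi**3 + 18/pi) = -16/pi.
Hence Im(c_{1}) = (-1/4)·(-16/pi) = 4/pi.

4/pi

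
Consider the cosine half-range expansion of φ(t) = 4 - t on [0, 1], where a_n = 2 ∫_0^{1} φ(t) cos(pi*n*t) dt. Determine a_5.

4/(25*pi**2)

a_5 = 2 ∫_0^{1} (4 - t) cos(5*pi*t) dt.
Integrating by parts (boundary term plus one more integral), an antiderivative of (4 - t) cos(5*pi*t) is -t*sin(5*pi*t)/(5*pi) + 4*sin(5*pi*t)/(5*pi) - cos(5*pi*t)/(25*pi**2); evaluating from 0 to 1: ∫_{0}^{1} (4 - t) cos(5*pi*t) dt = (1/(25*pi**2)) - (-1/(25*pi**2)) = 2/(25*pi**2).
Hence a_5 = 2·(2/(25*pi**2)) = 4/(25*pi**2).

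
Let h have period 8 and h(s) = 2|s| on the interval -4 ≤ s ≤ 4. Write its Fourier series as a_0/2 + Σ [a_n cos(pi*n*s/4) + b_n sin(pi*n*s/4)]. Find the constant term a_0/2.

a_0 = 1/4 ∫_{-4}^{4} h(s) ds = 1/4 · (32) = 8.
So the constant term a_0/2 = 4.

4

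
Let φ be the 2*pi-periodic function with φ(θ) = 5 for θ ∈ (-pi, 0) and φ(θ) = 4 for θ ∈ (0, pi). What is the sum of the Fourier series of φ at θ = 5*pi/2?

4

θ = 5*pi/2 differs from θ = pi/2 by 1 full period(s), and the series is 2*pi-periodic.
φ is continuous at θ = pi/2 with value 4, so the series converges to 4 there.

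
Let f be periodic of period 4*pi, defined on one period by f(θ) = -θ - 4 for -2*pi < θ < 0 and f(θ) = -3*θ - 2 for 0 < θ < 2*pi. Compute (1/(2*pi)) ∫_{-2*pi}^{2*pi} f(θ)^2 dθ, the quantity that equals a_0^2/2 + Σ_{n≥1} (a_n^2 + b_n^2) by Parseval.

4*pi + 20 + 40*pi**2/3

(1/(2*pi)) ∫_{-2*pi}^{2*pi} f(θ)^2 dθ = (1/(2*pi)) · (8*pi*(3*pi + 15 + 10*pi**2)/3) = 4*pi + 20 + 40*pi**2/3.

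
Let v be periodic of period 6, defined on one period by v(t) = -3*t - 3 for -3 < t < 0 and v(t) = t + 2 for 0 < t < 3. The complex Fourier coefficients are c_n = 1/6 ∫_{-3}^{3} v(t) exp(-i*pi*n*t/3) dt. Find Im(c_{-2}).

3/(2*pi)

Since v is real-valued, Im(c_{-2}) = -1/6 ∫_{-3}^{3} v(t) sin(-2*pi*t/3) dt = b_{2}/2.
Split the integral at the breakpoints.
Integrating by parts (boundary term plus one more integral), an antiderivative of (-3*t - 3) sin(-2*pi*t/3) is -9*t*cos(2*pi*t/3)/(2*pi) + 27*sin(2*pi*t/3)/(4*pi**2) - 9*cos(2*pi*t/3)/(2*pi); evaluating from -3 to 0: ∫_{-3}^{0} (-3*t - 3) sin(-2*pi*t/3) dt = (-9/(2*pi)) - (9/pi) = -27/(2*pi).
Integrating by parts (boundary term plus one more integral), an antiderivative of (t + 2) sin(-2*pi*t/3) is 3*t*cos(2*pi*t/3)/(2*pi) - 9*sin(2*pi*t/3)/(4*pi**2) + 3*cos(2*pi*t/3)/pi; evaluating from 0 to 3: ∫_{0}^{3} (t + 2) sin(-2*pi*t/3) dt = (15/(2*pi)) - (3/pi) = 9/(2*pi).
So ∫_{-3}^{3} v(t) sin(-2*pi*t/3) dt = -9/pi.
Hence Im(c_{-2}) = (-1/6)·(-9/pi) = 3/(2*pi).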